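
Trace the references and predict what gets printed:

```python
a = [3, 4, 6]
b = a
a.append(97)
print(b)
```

Key concept: basic list aliasing.
Step by step:
`a = [3, 4, 6]` → a = [3, 4, 6]
`b = a` → b = [3, 4, 6] (same object as a)
`a.append(97)` → a = [3, 4, 6, 97] (same object as b); b = [3, 4, 6, 97] (same object as a)
`print(b)` → prints [3, 4, 6, 97]

Answer: [3, 4, 6, 97]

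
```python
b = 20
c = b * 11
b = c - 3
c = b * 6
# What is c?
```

Trace:
`b = 20` → b = 20
`c = b * 11` → c = 220
`b = c - 3` → b = 217
`c = b * 6` → c = 1302
So c = 1302

Answer: 1302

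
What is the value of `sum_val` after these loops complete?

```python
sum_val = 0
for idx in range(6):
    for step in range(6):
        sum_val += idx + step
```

Sum of all idx+step for idx,step in 6x6
`sum_val` takes the values: 0 → 1 → 3 → 6 → 10 → 15 → 16 → 18 → 21 → 25 → 30 → 36 → 38 → 41 → 45 → 50 → 56 → 63 → 66 → 70 → 75 → 81 → 88 → 96 → 100 → 105 → 111 → 118 → 126 → 135 → 140 → 146 → 153 → 161 → 170 → 180

Answer: 180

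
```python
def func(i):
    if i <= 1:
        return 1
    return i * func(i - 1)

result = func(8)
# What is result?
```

func(8) = 8 * 7 * 6 * 5 * 4 * 3 * 2 * 1 = 40320

Answer: 40320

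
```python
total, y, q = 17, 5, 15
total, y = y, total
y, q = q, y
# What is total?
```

Trace:
`total, y, q = 17, 5, 15` → total = 17; y = 5; q = 15
`total, y = y, total` → total = 5; y = 17
`y, q = q, y` → y = 15; q = 17
So total = 5

Answer: 5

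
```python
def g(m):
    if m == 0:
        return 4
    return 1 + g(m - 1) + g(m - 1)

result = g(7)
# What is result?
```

g(m) = 1 + 2·g(m-1), g(0)=4. Closed form: (4+1)·2^7 - 1 = 639.

Answer: 639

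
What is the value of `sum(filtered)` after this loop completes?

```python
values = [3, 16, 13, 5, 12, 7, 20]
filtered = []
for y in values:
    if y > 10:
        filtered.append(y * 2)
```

Sum of doubled values > 10
`filtered` takes the values: [] → [32] → [32, 26] → [32, 26, 24] → [32, 26, 24, 40]
So `sum(filtered)` = 122

Answer: 122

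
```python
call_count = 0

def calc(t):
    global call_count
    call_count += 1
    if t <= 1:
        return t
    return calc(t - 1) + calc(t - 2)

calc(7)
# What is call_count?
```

Calls(t) = 1 + Calls(t-1) + Calls(t-2); Calls(0)=Calls(1)=1. For t=7 this gives 41.

Answer: 41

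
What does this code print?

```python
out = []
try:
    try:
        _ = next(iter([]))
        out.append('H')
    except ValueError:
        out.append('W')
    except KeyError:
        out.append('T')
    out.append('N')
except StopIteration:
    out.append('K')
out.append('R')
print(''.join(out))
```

Execution trace: 'K' (except StopIteration) → 'R' (after the try/except). Output: KR

Answer: KR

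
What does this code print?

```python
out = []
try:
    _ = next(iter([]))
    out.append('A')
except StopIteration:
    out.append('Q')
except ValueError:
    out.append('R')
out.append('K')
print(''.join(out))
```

Execution trace: 'Q' (except StopIteration) → 'K' (after the try/except). Output: QK

Answer: QK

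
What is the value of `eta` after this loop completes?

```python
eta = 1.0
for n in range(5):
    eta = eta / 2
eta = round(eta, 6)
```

Halving LR 5 times: 1 / 2^5
`eta` takes the values: 1.0 → 0.5 → 0.25 → 0.125 → 0.0625 → 0.03125

Answer: 0.03125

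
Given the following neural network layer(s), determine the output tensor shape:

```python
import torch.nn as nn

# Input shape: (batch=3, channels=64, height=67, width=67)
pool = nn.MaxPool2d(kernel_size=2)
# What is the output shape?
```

Input: (3, 64, 67, 67) -> Output: (3, 64, 33, 33)

Answer: (3, 64, 33, 33)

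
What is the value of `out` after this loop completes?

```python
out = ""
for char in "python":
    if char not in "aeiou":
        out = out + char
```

Remove vowels from 'python'
`out` takes the values: "" → "p" → "py" → "pyt" → "pyth" → "pythn"

Answer: "pythn"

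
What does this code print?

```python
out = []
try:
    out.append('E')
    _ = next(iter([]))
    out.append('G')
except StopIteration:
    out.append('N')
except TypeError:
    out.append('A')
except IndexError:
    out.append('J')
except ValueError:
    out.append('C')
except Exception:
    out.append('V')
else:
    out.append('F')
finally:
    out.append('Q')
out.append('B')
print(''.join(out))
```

Execution trace: 'E' (try body) → 'N' (except StopIteration) → 'Q' (finally) → 'B' (after the try/except). Output: ENQB

Answer: ENQB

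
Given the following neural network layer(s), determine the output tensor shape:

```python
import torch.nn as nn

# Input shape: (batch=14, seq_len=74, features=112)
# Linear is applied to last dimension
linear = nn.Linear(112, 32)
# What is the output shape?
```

Input: (14, 74, 112) -> Output: (14, 74, 32)

Answer: (14, 74, 32)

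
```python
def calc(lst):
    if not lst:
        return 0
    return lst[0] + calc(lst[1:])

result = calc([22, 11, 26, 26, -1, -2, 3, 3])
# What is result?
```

22 + 11 + 26 + 26 + (-1) + (-2) + 3 + 3 + 0 = 88

Answer: 88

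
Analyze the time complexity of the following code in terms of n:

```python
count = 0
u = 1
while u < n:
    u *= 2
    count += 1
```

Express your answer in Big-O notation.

Each loop level contributes: log n. Multiplying the contributions gives O(log n).

Answer: O(log n)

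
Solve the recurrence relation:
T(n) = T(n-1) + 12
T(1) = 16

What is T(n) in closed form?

Unrolling: T(n) = T(1) + 12·(n-1) = 16 + 12(n-1) = 12n + 4.

Answer: T(n) = 12n + 4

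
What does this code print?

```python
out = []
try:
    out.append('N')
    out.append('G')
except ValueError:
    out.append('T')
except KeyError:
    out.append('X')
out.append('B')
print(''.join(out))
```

Execution trace: 'N' (try body) → 'G' (try body, no exception) → 'B' (after the try/except). Output: NGB

Answer: NGB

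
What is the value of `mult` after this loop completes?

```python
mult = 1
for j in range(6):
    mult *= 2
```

2^6 = 64
`mult` takes the values: 1 → 2 → 4 → 8 → 16 → 32 → 64

Answer: 64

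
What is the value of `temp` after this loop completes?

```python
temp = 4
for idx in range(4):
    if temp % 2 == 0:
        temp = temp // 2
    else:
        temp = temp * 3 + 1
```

Collatz-style transformation from 4
`temp` takes the values: 4 → 2 → 1 → 4 → 2

Answer: 2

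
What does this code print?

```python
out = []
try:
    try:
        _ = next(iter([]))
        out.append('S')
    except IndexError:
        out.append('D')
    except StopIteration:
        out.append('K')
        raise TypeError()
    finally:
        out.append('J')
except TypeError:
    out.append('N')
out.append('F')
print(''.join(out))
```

Execution trace: 'K' (inner except StopIteration) → 'J' (inner finally) → 'N' (outer except TypeError) → 'F' (after the try/except). Output: KJNF

Answer: KJNF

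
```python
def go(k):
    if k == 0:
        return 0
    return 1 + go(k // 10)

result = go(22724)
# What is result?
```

Count of digits of 22724: 5

Answer: 5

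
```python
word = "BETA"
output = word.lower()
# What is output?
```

Trace:
`word = "BETA"` → word = 'BETA'
`output = word.lower()` → output = 'beta'
So output = 'beta'

Answer: 'beta'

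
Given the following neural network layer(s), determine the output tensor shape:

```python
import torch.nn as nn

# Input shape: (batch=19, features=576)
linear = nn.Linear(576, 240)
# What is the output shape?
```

Input: (19, 576) -> Output: (19, 240)

Answer: (19, 240)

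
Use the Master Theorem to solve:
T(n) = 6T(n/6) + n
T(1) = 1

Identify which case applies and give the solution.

a=6, b=6, f(n)=n. log_6(6) = 1. Since c=1 = 1, Case 2 applies: T(n) = Θ(n^log_b(a) · log n) = O(n log n).

Answer: O(n log n) - Case 2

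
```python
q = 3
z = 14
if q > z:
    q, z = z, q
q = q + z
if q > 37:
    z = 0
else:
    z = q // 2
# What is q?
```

Trace:
`q = 3` → q = 3
`z = 14` → z = 14
`if q > z: ...` → q > z is False → no variable changes
`q = q + z` → q = 17
`if q > 37: ...` → q > 37 is False, take else branch → z = 8
So q = 17

Answer: 17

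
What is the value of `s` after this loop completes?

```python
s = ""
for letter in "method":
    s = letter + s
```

Reverse 'method'
`s` takes the values: "" → "m" → "em" → "tem" → "htem" → "ohtem" → "dohtem"

Answer: "dohtem"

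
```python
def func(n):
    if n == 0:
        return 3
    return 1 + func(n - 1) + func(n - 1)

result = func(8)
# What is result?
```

func(n) = 1 + 2·func(n-1), func(0)=3. Closed form: (3+1)·2^8 - 1 = 1023.

Answer: 1023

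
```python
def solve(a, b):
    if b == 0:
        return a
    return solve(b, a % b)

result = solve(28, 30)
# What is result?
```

solve(28, 30) -> solve(30, 28) -> solve(28, 2) -> solve(2, 0) -> 2

Answer: 2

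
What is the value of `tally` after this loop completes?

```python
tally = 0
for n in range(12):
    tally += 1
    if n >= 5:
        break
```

Loop breaks when n reaches 5, tally is 6
`tally` takes the values: 0 → 1 → 2 → 3 → 4 → 5 → 6

Answer: 6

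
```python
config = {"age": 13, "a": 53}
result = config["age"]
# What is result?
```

Trace:
`config = {"age": 13, "a": 53}` → config = {'age': 13, 'a': 53}
`result = config["age"]` → result = 13
So result = 13

Answer: 13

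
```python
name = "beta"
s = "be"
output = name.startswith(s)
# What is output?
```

Trace:
`name = "beta"` → name = 'beta'
`s = "be"` → s = 'be'
`output = name.startswith(s)` → output = True
So output = True

Answer: True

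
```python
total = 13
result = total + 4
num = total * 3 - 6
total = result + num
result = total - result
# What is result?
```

Trace:
`total = 13` → total = 13
`result = total + 4` → result = 17
`num = total * 3 - 6` → num = 33
`total = result + num` → total = 50
`result = total - result` → result = 33
So result = 33

Answer: 33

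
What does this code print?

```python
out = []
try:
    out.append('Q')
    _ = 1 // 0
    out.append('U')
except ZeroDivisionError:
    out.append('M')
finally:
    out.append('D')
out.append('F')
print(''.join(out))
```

Execution trace: 'Q' (try body) → 'M' (except ZeroDivisionError) → 'D' (finally) → 'F' (after the try/except). Output: QMDF

Answer: QMDF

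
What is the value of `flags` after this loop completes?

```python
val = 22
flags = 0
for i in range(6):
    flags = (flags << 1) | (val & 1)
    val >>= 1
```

Reverse lowest 6 bits of 22
`flags` takes the values: 0 → 1 → 3 → 6 → 13 → 26

Answer: 26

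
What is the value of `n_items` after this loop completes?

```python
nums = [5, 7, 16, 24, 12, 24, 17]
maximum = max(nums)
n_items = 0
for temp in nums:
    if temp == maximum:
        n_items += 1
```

Count of max value 24 in [5, 7, 16, 24, 12, 24, 17]
`n_items` takes the values: 0 → 1 → 2

Answer: 2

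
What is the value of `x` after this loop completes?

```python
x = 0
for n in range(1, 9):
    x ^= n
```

XOR of 1 to 8
`x` takes the values: 0 → 1 → 3 → 0 → 4 → 1 → 7 → 0 → 8

Answer: 8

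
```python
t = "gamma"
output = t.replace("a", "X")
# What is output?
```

Trace:
`t = "gamma"` → t = 'gamma'
`output = t.replace("a", "X")` → output = 'gXmmX'
So output = 'gXmmX'

Answer: 'gXmmX'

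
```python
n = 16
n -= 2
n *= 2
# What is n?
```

Trace:
`n = 16` → n = 16
`n -= 2` → n = 14
`n *= 2` → n = 28
So n = 28

Answer: 28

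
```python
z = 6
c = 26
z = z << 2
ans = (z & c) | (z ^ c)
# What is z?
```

Trace:
`z = 6` → z = 6
`c = 26` → c = 26
`z = z << 2` → z = 24
`ans = (z & c) | (z ^ c)` → ans = 26
So z = 24

Answer: 24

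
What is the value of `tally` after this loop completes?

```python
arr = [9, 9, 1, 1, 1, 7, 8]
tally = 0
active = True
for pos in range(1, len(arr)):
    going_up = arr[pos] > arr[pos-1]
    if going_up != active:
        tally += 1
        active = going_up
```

Count direction changes in [9, 9, 1, 1, 1, 7, 8]
`tally` takes the values: 0 → 1 → 2

Answer: 2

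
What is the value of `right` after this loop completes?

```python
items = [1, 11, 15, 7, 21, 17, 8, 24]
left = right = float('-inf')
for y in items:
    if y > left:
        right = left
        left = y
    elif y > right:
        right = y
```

Second largest (with repeats) in [1, 11, 15, 7, 21, 17, 8, 24]
`right` takes the values: -inf → 1 → 11 → 15 → 17 → 21

Answer: 21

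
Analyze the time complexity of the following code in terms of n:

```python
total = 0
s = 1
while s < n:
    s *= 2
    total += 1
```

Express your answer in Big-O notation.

Each loop level contributes: log n. Multiplying the contributions gives O(log n).

Answer: O(log n)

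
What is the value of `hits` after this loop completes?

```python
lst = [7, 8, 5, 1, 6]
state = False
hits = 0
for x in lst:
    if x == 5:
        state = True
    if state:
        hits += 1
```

Count elements after first 5 in [7, 8, 5, 1, 6]
`hits` takes the values: 0 → 1 → 2 → 3

Answer: 3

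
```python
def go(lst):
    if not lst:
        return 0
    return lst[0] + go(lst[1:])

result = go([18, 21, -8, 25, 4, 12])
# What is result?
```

18 + 21 + (-8) + 25 + 4 + 12 + 0 = 72

Answer: 72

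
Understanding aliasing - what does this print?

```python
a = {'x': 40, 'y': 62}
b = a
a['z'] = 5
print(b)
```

Key concept: dict aliasing.
Step by step:
`a = {'x': 40, 'y': 62}` → a = {'x': 40, 'y': 62}
`b = a` → b = {'x': 40, 'y': 62} (same object as a)
`a['z'] = 5` → a = {'x': 40, 'y': 62, 'z': 5} (same object as b); b = {'x': 40, 'y': 62, 'z': 5} (same object as a)
`print(b)` → prints {'x': 40, 'y': 62, 'z': 5}

Answer: {'x': 40, 'y': 62, 'z': 5}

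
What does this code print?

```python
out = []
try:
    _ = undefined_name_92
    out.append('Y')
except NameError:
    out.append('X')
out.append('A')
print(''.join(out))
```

Execution trace: 'X' (except NameError) → 'A' (after the try/except). Output: XA

Answer: XA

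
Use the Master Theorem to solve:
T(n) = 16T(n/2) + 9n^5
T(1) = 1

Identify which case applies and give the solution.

a=16, b=2, f(n)=9n^5. log_2(16) = 4. Since c=5 > 4 and the regularity condition holds (16(n/2)^5 = (16/2^5)n^5 with 16/2^5 < 1), Case 3 applies: T(n) = Θ(f(n)) = O(n^5).

Answer: O(n^5) - Case 3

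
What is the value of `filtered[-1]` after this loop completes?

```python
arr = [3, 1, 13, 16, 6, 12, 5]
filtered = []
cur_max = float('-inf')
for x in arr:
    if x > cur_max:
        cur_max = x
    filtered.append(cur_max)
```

Running max ends at 16
`filtered` takes the values: [] → [3] → [3, 3] → [3, 3, 13] → [3, 3, 13, 16] → [3, 3, 13, 16, 16] → [3, 3, 13, 16, 16, 16] → [3, 3, 13, 16, 16, 16, 16]
So `filtered[-1]` = 16

Answer: 16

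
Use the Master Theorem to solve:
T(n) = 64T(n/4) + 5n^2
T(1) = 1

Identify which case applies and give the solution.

a=64, b=4, f(n)=5n^2. log_4(64) = 3. Since c=2 < 3, Case 1 applies: T(n) = Θ(n^log_b(a)) = O(n^3).

Answer: O(n^3) - Case 1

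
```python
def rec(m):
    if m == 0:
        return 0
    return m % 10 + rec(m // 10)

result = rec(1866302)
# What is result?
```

Sum of digits of 1866302: 2 + 0 + 3 + 6 + 6 + 8 + 1 = 26

Answer: 26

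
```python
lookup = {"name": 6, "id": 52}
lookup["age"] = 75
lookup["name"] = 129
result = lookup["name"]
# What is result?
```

Trace:
`lookup = {"name": 6, "id": 52}` → lookup = {'name': 6, 'id': 52}
`lookup["age"] = 75` → lookup = {'name': 6, 'id': 52, 'age': 75}
`lookup["name"] = 129` → lookup = {'name': 129, 'id': 52, 'age': 75}
`result = lookup["name"]` → result = 129
So result = 129

Answer: 129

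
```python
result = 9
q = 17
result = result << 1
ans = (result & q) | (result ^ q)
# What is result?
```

Trace:
`result = 9` → result = 9
`q = 17` → q = 17
`result = result << 1` → result = 18
`ans = (result & q) | (result ^ q)` → ans = 19
So result = 18

Answer: 18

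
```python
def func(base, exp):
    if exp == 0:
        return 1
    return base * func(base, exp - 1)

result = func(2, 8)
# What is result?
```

func(2, 8) = 2 * 2 * 2 * 2 * 2 * 2 * 2 * 2 = 256

Answer: 256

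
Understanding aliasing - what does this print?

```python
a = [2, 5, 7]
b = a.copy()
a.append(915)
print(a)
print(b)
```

Key concept: list.copy() creates independent copy.
Step by step:
`a = [2, 5, 7]` → a = [2, 5, 7]
`b = a.copy()` → b = [2, 5, 7]
`a.append(915)` → a = [2, 5, 7, 915]
`print(a)` → prints [2, 5, 7, 915]
`print(b)` → prints [2, 5, 7]

Answer:
[2, 5, 7, 915]
[2, 5, 7]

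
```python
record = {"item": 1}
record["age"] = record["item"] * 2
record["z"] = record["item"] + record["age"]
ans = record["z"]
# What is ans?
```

Trace:
`record = {"item": 1}` → record = {'item': 1}
`record["age"] = record["item"] * 2` → record = {'item': 1, 'age': 2}
`record["z"] = record["item"] + record["age"]` → record = {'item': 1, 'age': 2, 'z': 3}
`ans = record["z"]` → ans = 3
So ans = 3

Answer: 3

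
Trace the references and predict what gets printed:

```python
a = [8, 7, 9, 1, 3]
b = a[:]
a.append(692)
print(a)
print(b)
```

Key concept: slice [:] creates copy.
Step by step:
`a = [8, 7, 9, 1, 3]` → a = [8, 7, 9, 1, 3]
`b = a[:]` → b = [8, 7, 9, 1, 3]
`a.append(692)` → a = [8, 7, 9, 1, 3, 692]
`print(a)` → prints [8, 7, 9, 1, 3, 692]
`print(b)` → prints [8, 7, 9, 1, 3]

Answer:
[8, 7, 9, 1, 3, 692]
[8, 7, 9, 1, 3]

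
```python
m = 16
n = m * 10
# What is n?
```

Trace:
`m = 16` → m = 16
`n = m * 10` → n = 160
So n = 160

Answer: 160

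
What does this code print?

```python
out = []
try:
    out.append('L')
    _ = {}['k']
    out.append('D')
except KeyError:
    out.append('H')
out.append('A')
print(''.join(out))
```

Execution trace: 'L' (try body) → 'H' (except KeyError) → 'A' (after the try/except). Output: LHA

Answer: LHA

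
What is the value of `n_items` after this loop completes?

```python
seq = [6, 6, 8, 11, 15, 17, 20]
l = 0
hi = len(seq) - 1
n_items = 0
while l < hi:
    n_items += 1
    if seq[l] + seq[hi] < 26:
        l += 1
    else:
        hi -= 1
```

Steps to find pair summing to 26
`n_items` takes the values: 0 → 1 → 2 → 3 → 4 → 5 → 6

Answer: 6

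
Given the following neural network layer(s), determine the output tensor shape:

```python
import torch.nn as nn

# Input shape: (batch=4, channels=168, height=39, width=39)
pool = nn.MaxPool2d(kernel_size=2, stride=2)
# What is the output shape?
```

Input: (4, 168, 39, 39) -> Output: (4, 168, 19, 19)

Answer: (4, 168, 19, 19)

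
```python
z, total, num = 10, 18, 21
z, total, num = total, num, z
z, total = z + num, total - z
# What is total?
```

Trace:
`z, total, num = 10, 18, 21` → z = 10; total = 18; num = 21
`z, total, num = total, num, z` → z = 18; total = 21; num = 10
`z, total = z + num, total - z` → z = 28; total = 3
So total = 3

Answer: 3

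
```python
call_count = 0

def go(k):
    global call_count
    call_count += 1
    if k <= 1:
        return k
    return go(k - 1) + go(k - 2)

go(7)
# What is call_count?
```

Calls(k) = 1 + Calls(k-1) + Calls(k-2); Calls(0)=Calls(1)=1. For k=7 this gives 41.

Answer: 41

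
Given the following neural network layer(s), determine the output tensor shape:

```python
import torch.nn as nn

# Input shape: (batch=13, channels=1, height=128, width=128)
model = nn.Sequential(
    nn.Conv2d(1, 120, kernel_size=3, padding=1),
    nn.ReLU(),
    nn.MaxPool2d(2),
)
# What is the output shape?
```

Input: (13, 1, 128, 128) -> after Conv2d: (13, 120, 128, 128) -> after ReLU: (13, 120, 128, 128) -> Output: (13, 120, 64, 64)

Answer: (13, 120, 64, 64)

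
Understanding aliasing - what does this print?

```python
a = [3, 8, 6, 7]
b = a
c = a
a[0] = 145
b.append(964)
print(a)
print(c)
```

Key concept: multiple aliases.
Step by step:
`a = [3, 8, 6, 7]` → a = [3, 8, 6, 7]
`b = a` → b = [3, 8, 6, 7] (same object as a)
`c = a` → c = [3, 8, 6, 7] (same object as a, b)
`a[0] = 145` → a = [145, 8, 6, 7] (same object as b, c); b = [145, 8, 6, 7] (same object as a, c); c = [145, 8, 6, 7] (same object as a, b)
`b.append(964)` → a = [145, 8, 6, 7, 964] (same object as b, c); b = [145, 8, 6, 7, 964] (same object as a, c); c = [145, 8, 6, 7, 964] (same object as a, b)
`print(a)` → prints [145, 8, 6, 7, 964]
`print(c)` → prints [145, 8, 6, 7, 964]

Answer:
[145, 8, 6, 7, 964]
[145, 8, 6, 7, 964]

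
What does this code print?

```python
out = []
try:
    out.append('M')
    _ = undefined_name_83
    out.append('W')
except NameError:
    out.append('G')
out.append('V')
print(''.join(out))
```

Execution trace: 'M' (try body) → 'G' (except NameError) → 'V' (after the try/except). Output: MGV

Answer: MGV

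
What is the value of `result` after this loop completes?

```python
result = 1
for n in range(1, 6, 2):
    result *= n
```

Product of 1, 3, 5, ... up to 5
`result` takes the values: 1 → 3 → 15

Answer: 15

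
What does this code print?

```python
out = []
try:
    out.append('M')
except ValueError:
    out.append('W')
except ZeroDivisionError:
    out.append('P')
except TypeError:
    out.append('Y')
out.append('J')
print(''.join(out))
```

Execution trace: 'M' (try body, no exception) → 'J' (after the try/except). Output: MJ

Answer: MJ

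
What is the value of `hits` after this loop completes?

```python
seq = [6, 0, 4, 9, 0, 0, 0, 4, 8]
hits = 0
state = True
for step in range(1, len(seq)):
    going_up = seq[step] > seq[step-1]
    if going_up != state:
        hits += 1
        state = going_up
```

Count direction changes in [6, 0, 4, 9, 0, 0, 0, 4, 8]
`hits` takes the values: 0 → 1 → 2 → 3 → 4

Answer: 4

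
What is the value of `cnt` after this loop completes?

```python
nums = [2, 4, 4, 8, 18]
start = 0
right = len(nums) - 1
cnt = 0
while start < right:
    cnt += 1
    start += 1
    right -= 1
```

Iterations until pointers meet (list length 5)
`cnt` takes the values: 0 → 1 → 2

Answer: 2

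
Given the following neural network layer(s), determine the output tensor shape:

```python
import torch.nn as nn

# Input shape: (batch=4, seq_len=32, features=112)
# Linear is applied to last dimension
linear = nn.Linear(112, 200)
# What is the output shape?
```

Input: (4, 32, 112) -> Output: (4, 32, 200)

Answer: (4, 32, 200)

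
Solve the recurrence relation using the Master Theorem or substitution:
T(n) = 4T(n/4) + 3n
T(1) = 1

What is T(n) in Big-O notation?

By Master Theorem: a=4, b=4, f(n)=3n. Since log_4(4) = 1 and f(n) = Θ(n^1), Case 2 applies. T(n) = O(n log n).

Answer: O(n log n)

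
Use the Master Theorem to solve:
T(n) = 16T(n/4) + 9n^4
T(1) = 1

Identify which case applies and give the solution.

a=16, b=4, f(n)=9n^4. log_4(16) = 2. Since c=4 > 2 and the regularity condition holds (16(n/4)^4 = (16/4^4)n^4 with 16/4^4 < 1), Case 3 applies: T(n) = Θ(f(n)) = O(n^4).

Answer: O(n^4) - Case 3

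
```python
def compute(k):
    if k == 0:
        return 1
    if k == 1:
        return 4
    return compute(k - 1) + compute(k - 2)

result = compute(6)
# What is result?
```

Build up from base cases: compute(0)=1, compute(1)=4, compute(2)=5, compute(3)=9, compute(4)=14, compute(5)=23, compute(6)=37

Answer: 37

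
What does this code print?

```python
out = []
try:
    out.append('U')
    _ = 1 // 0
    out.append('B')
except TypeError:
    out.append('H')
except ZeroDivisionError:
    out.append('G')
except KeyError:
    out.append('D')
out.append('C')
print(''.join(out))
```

Execution trace: 'U' (try body) → 'G' (except ZeroDivisionError) → 'C' (after the try/except). Output: UGC

Answer: UGC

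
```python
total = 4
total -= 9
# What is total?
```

Trace:
`total = 4` → total = 4
`total -= 9` → total = -5
So total = -5

Answer: -5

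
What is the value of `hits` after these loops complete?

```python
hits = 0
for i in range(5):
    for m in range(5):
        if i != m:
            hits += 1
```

5² - 5 (exclude diagonal)
`hits` takes the values: 0 → 1 → 2 → 3 → 4 → 5 → 6 → 7 → 8 → 9 → 10 → 11 → 12 → 13 → 14 → 15 → 16 → 17 → 18 → 19 → 20

Answer: 20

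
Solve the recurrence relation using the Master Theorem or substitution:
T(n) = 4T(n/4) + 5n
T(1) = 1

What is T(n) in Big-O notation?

By Master Theorem: a=4, b=4, f(n)=5n. Since log_4(4) = 1 and f(n) = Θ(n^1), Case 2 applies. T(n) = O(n log n).

Answer: O(n log n)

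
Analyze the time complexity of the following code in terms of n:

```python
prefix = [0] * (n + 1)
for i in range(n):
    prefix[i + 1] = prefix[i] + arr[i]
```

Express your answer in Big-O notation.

This is Prefix sum computation. Time complexity: O(n).

Answer: O(n)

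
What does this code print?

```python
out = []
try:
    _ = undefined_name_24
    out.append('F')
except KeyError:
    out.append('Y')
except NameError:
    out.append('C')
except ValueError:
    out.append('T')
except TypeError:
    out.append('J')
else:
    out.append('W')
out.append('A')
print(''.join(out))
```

Execution trace: 'C' (except NameError) → 'A' (after the try/except). Output: CA

Answer: CA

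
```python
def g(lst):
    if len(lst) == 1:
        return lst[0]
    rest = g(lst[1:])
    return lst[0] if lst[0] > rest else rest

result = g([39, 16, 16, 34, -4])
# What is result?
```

Recursive max over [39, 16, 16, 34, -4] = 39

Answer: 39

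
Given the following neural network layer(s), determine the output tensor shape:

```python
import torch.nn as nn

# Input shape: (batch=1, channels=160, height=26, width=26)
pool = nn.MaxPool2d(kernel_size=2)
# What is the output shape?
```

Input: (1, 160, 26, 26) -> Output: (1, 160, 13, 13)

Answer: (1, 160, 13, 13)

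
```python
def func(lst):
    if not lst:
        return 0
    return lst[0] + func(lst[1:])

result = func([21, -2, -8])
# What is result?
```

21 + (-2) + (-8) + 0 = 11

Answer: 11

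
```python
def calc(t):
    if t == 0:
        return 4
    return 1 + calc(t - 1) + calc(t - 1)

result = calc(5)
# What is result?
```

calc(t) = 1 + 2·calc(t-1), calc(0)=4. Closed form: (4+1)·2^5 - 1 = 159.

Answer: 159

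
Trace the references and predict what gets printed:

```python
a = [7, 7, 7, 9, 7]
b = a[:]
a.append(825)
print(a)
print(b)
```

Key concept: slice [:] creates copy.
Step by step:
`a = [7, 7, 7, 9, 7]` → a = [7, 7, 7, 9, 7]
`b = a[:]` → b = [7, 7, 7, 9, 7]
`a.append(825)` → a = [7, 7, 7, 9, 7, 825]
`print(a)` → prints [7, 7, 7, 9, 7, 825]
`print(b)` → prints [7, 7, 7, 9, 7]

Answer:
[7, 7, 7, 9, 7, 825]
[7, 7, 7, 9, 7]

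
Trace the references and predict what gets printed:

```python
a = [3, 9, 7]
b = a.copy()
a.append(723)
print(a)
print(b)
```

Key concept: list.copy() creates independent copy.
Step by step:
`a = [3, 9, 7]` → a = [3, 9, 7]
`b = a.copy()` → b = [3, 9, 7]
`a.append(723)` → a = [3, 9, 7, 723]
`print(a)` → prints [3, 9, 7, 723]
`print(b)` → prints [3, 9, 7]

Answer:
[3, 9, 7, 723]
[3, 9, 7]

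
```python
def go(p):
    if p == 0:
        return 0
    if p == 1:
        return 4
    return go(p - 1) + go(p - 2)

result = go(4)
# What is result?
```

Build up from base cases: go(0)=0, go(1)=4, go(2)=4, go(3)=8, go(4)=12

Answer: 12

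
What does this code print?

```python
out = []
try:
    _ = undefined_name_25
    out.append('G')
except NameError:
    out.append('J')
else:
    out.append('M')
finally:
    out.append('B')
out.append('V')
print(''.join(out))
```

Execution trace: 'J' (except NameError) → 'B' (finally) → 'V' (after the try/except). Output: JBV

Answer: JBV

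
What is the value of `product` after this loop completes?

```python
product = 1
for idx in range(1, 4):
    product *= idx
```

3! = 6
`product` takes the values: 1 → 2 → 6

Answer: 6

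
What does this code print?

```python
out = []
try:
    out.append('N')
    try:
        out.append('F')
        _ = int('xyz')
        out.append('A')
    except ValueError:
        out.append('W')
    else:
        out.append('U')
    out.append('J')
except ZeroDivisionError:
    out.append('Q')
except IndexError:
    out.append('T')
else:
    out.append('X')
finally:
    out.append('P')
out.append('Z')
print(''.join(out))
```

Execution trace: 'N' (try body) → 'F' (inner try body) → 'W' (inner except ValueError) → 'J' (try body, no exception) → 'X' (else) → 'P' (finally) → 'Z' (after the try/except). Output: NFWJXPZ

Answer: NFWJXPZ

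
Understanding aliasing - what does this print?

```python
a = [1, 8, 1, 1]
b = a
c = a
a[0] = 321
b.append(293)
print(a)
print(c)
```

Key concept: multiple aliases.
Step by step:
`a = [1, 8, 1, 1]` → a = [1, 8, 1, 1]
`b = a` → b = [1, 8, 1, 1] (same object as a)
`c = a` → c = [1, 8, 1, 1] (same object as a, b)
`a[0] = 321` → a = [321, 8, 1, 1] (same object as b, c); b = [321, 8, 1, 1] (same object as a, c); c = [321, 8, 1, 1] (same object as a, b)
`b.append(293)` → a = [321, 8, 1, 1, 293] (same object as b, c); b = [321, 8, 1, 1, 293] (same object as a, c); c = [321, 8, 1, 1, 293] (same object as a, b)
`print(a)` → prints [321, 8, 1, 1, 293]
`print(c)` → prints [321, 8, 1, 1, 293]

Answer:
[321, 8, 1, 1, 293]
[321, 8, 1, 1, 293]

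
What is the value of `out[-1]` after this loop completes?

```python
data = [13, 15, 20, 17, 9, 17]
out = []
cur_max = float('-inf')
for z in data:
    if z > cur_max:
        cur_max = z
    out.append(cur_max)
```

Running max ends at 20
`out` takes the values: [] → [13] → [13, 15] → [13, 15, 20] → [13, 15, 20, 20] → [13, 15, 20, 20, 20] → [13, 15, 20, 20, 20, 20]
So `out[-1]` = 20

Answer: 20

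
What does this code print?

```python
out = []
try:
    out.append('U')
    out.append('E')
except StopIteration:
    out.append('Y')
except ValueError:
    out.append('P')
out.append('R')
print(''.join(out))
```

Execution trace: 'U' (try body) → 'E' (try body, no exception) → 'R' (after the try/except). Output: UER

Answer: UER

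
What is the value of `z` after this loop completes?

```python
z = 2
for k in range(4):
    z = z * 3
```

Multiply by 3, 4 times: 2 * 3^4 = 162
`z` takes the values: 2 → 6 → 18 → 54 → 162

Answer: 162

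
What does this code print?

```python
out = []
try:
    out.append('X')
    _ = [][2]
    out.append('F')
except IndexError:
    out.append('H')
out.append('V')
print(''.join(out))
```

Execution trace: 'X' (try body) → 'H' (except IndexError) → 'V' (after the try/except). Output: XHV

Answer: XHV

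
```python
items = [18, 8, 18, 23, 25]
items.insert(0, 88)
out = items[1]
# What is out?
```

Trace:
`items = [18, 8, 18, 23, 25]` → items = [18, 8, 18, 23, 25]
`items.insert(0, 88)` → items = [88, 18, 8, 18, 23, 25]
`out = items[1]` → out = 18
So out = 18

Answer: 18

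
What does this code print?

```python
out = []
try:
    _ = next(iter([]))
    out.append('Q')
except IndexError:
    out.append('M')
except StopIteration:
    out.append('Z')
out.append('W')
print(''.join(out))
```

Execution trace: 'Z' (except StopIteration) → 'W' (after the try/except). Output: ZW

Answer: ZW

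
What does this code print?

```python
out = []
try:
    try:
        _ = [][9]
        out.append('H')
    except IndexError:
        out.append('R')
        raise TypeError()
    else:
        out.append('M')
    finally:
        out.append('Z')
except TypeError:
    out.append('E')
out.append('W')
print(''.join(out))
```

Execution trace: 'R' (inner except IndexError) → 'Z' (inner finally) → 'E' (outer except TypeError) → 'W' (after the try/except). Output: RZEW

Answer: RZEW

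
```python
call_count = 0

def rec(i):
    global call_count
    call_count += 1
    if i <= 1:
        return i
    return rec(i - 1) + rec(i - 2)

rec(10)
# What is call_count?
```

Calls(i) = 1 + Calls(i-1) + Calls(i-2); Calls(0)=Calls(1)=1. For i=10 this gives 177.

Answer: 177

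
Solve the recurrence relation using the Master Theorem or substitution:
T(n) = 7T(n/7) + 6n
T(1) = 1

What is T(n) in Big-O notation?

By Master Theorem: a=7, b=7, f(n)=6n. Since log_7(7) = 1 and f(n) = Θ(n^1), Case 2 applies. T(n) = O(n log n).

Answer: O(n log n)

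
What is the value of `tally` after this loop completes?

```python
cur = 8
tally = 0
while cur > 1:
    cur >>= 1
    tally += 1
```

Count right shifts until 1
`tally` takes the values: 0 → 1 → 2 → 3

Answer: 3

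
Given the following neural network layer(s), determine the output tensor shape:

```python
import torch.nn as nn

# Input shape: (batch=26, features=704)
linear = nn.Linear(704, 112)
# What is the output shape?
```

Input: (26, 704) -> Output: (26, 112)

Answer: (26, 112)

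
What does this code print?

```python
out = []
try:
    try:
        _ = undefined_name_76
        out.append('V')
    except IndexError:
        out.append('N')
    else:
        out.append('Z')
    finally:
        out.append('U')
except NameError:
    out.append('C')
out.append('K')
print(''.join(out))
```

Execution trace: 'U' (finally) → 'C' (outer except NameError) → 'K' (after the try/except). Output: UCK

Answer: UCK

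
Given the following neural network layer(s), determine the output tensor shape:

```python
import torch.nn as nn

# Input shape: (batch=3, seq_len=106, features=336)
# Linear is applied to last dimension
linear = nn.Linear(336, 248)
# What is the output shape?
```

Input: (3, 106, 336) -> Output: (3, 106, 248)

Answer: (3, 106, 248)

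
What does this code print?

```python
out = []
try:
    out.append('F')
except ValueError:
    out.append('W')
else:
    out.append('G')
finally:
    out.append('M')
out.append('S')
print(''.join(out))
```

Execution trace: 'F' (try body, no exception) → 'G' (else) → 'M' (finally) → 'S' (after the try/except). Output: FGMS

Answer: FGMS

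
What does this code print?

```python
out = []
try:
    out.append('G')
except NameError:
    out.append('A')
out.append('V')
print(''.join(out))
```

Execution trace: 'G' (try body, no exception) → 'V' (after the try/except). Output: GV

Answer: GV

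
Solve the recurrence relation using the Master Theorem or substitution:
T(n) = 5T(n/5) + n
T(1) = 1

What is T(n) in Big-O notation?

By Master Theorem: a=5, b=5, f(n)=n. Since log_5(5) = 1 and f(n) = Θ(n^1), Case 2 applies. T(n) = O(n log n).

Answer: O(n log n)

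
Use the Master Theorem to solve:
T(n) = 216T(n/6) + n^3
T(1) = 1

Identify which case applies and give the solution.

a=216, b=6, f(n)=n^3. log_6(216) = 3. Since c=3 = 3, Case 2 applies: T(n) = Θ(n^log_b(a) · log n) = O(n^3 log n).

Answer: O(n^3 log n) - Case 2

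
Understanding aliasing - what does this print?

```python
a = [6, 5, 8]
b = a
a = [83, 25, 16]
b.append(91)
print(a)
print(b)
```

Key concept: rebinding vs mutation: a is rebound to a new list, b still points at the original.
Step by step:
`a = [6, 5, 8]` → a = [6, 5, 8]
`b = a` → b = [6, 5, 8] (same object as a)
`a = [83, 25, 16]` → a = [83, 25, 16]
`b.append(91)` → b = [6, 5, 8, 91]
`print(a)` → prints [83, 25, 16]
`print(b)` → prints [6, 5, 8, 91]

Answer:
[83, 25, 16]
[6, 5, 8, 91]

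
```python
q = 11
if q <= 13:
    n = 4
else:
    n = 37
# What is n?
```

Trace:
`q = 11` → q = 11
`if q <= 13: ...` → q <= 13 is True → n = 4
So n = 4

Answer: 4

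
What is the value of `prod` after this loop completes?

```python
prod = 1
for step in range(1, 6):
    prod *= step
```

5! = 120
`prod` takes the values: 1 → 2 → 6 → 24 → 120

Answer: 120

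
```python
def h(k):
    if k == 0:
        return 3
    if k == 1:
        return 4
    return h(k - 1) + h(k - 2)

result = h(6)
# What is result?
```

Build up from base cases: h(0)=3, h(1)=4, h(2)=7, h(3)=11, h(4)=18, h(5)=29, h(6)=47

Answer: 47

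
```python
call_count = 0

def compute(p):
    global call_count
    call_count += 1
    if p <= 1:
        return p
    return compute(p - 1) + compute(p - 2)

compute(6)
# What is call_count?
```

Calls(p) = 1 + Calls(p-1) + Calls(p-2); Calls(0)=Calls(1)=1. For p=6 this gives 25.

Answer: 25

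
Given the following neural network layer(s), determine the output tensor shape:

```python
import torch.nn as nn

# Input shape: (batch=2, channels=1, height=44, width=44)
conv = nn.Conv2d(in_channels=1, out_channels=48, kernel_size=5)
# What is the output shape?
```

Input: (2, 1, 44, 44) -> Output: (2, 48, 40, 40)

Answer: (2, 48, 40, 40)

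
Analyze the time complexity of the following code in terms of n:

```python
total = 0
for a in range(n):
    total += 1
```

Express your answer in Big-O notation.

Each loop level contributes: n. Multiplying the contributions gives O(n).

Answer: O(n)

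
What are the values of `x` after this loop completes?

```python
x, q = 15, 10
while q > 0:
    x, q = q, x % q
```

GCD of 15 and 10
`x` takes the values: 15 → 10 → 5

Answer: 5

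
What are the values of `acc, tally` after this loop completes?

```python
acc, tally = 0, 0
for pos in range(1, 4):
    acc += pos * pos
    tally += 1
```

Sum of squares and count
`acc, tally` takes the values: (0, 0) → (1, 0) → (1, 1) → (5, 1) → (5, 2) → (14, 2) → (14, 3)

Answer: 14, 3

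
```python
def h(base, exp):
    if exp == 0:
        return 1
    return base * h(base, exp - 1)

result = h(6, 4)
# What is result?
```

h(6, 4) = 6 * 6 * 6 * 6 = 1296

Answer: 1296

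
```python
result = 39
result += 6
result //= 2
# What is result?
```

Trace:
`result = 39` → result = 39
`result += 6` → result = 45
`result //= 2` → result = 22
So result = 22

Answer: 22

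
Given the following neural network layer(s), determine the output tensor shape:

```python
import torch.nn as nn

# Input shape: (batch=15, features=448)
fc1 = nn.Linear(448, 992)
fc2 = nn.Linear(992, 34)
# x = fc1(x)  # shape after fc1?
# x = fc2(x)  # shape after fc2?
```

Input: (15, 448) -> after fc1: (15, 992) -> Output: (15, 34)

Answer: (15, 34)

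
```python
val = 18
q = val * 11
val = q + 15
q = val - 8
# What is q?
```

Trace:
`val = 18` → val = 18
`q = val * 11` → q = 198
`val = q + 15` → val = 213
`q = val - 8` → q = 205
So q = 205

Answer: 205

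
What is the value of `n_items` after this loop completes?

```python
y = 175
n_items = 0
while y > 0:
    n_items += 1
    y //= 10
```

Count digits by repeated division by 10
`n_items` takes the values: 0 → 1 → 2 → 3

Answer: 3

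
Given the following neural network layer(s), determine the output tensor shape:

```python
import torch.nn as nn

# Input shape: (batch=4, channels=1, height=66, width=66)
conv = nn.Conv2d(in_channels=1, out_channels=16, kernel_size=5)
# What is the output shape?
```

Input: (4, 1, 66, 66) -> Output: (4, 16, 62, 62)

Answer: (4, 16, 62, 62)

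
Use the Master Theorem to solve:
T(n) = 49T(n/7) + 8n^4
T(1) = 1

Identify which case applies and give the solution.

a=49, b=7, f(n)=8n^4. log_7(49) = 2. Since c=4 > 2 and the regularity condition holds (49(n/7)^4 = (49/7^4)n^4 with 49/7^4 < 1), Case 3 applies: T(n) = Θ(f(n)) = O(n^4).

Answer: O(n^4) - Case 3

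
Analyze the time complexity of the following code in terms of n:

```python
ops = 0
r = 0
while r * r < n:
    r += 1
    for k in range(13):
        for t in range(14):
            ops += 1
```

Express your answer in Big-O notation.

Each loop level contributes: √n × 1 × 1. Multiplying the contributions gives O(√n).

Answer: O(√n)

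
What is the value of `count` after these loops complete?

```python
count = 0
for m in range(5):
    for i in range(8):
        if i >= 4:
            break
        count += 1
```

Inner breaks at 4, outer runs 5 times
`count` takes the values: 0 → 1 → 2 → 3 → 4 → 5 → 6 → 7 → 8 → 9 → 10 → 11 → 12 → 13 → 14 → 15 → 16 → 17 → 18 → 19 → 20

Answer: 20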